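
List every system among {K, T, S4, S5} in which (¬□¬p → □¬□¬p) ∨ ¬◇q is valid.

S5

S4-tableau for the negation ¬((¬□¬p → □¬□¬p) ∨ ¬◇q):
1. ¬((¬□¬p → □¬□¬p) ∨ ¬◇q), 0
2. ¬(¬□¬p → □¬□¬p), 0
3. ◇q, 0
4. ¬□¬p, 0
5. ¬□¬□¬p, 0
6. q, 1
7. p, 2
8. □¬p, 3
9. ¬p, 3
Accessibility: 0R0, 0R1, 0R2, 0R3, 1R1, 2R2, 3R3
Complete open branch: countermodel on an S4-frame, so not valid in S4, nor in K, T (the same frame is also a K-frame and a T-frame).
S5-tableau for the negation ¬((¬□¬p → □¬□¬p) ∨ ¬◇q):
1. ¬((¬□¬p → □¬□¬p) ∨ ¬◇q), 0
2. ¬(¬□¬p → □¬□¬p), 0
3. ◇q, 0
4. ¬□¬p, 0
5. ¬□¬□¬p, 0
6. q, 1
7. p, 2
8. □¬p, 3
9. ¬p, 0
10. ¬p, 1
11. ¬p, 2
Accessibility: 0R0, 0R1, 0R2, 0R3, 1R0, 1R1, 1R2, 1R3, 2R0, 2R1, 2R2, 2R3, 3R0, 3R1, 3R2, 3R3
Branch closes: p and ¬p both at 2.
Every branch closes (one shown): valid in S5.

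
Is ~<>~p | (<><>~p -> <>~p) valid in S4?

Tableau for the negation ~(~<>~p | (<><>~p -> <>~p)):
1. ~(~<>~p | (<><>~p -> <>~p)), w0
2. <>~p, w0
3. ~(<><>~p -> <>~p), w0
4. <><>~p, w0
5. ~<>~p, w0
6. p, w0
7. ~p, w1
8. p, w1
Accessibility: w0Rw0, w0Rw1, w1Rw1
Branch closes: p and ~p both at w1.
All branches of the negation close; one closing branch shown above.

Valid in S4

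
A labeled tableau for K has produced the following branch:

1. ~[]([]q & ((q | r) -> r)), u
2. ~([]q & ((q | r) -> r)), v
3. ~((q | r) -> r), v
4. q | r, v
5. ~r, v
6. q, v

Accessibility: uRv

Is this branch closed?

No, open

There is no literal clash: for every atom and world, at most one sign appears.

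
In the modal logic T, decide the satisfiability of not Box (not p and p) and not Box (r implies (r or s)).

Unsatisfiable (every branch closes)

1. not Box (not p and p) and not Box (r implies (r or s)), u
2. not Box (not p and p), u   [and-rule on 1]
3. not Box (r implies (r or s)), u   [and-rule on 1]
4. not (not p and p), v   [neg-Box-rule on 2: fresh world v, uRv]
5. not p, v   [neg-and-rule on 4 (branches; this branch)]
6. not (r implies (r or s)), w   [neg-Box-rule on 3: fresh world w, uRw]
7. r, w   [neg-implies-rule on 6]
8. not (r or s), w   [neg-implies-rule on 6]
9. not r, w   [neg-or-rule on 8]
10. not s, w   [neg-or-rule on 8]
Accessibility: uRu, uRv, uRw, vRv, wRw
Branch closes: r and not r both at w.
Every branch closes; the branch above is one of them.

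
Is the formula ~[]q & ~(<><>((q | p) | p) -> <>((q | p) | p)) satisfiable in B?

Satisfiable (open branch found)

1. ~[]q & ~(<><>((q | p) | p) -> <>((q | p) | p)), w0
2. ~[]q, w0
3. ~(<><>((q | p) | p) -> <>((q | p) | p)), w0
4. <><>((q | p) | p), w0
5. ~<>((q | p) | p), w0
6. ~((q | p) | p), w0
7. ~(q | p), w0
8. ~p, w0
9. ~q, w0
10. ~q, w1
11. ~((q | p) | p), w1
12. ~(q | p), w1
13. ~p, w1
14. <>((q | p) | p), w2
15. ~((q | p) | p), w2
16. ~(q | p), w2
17. ~p, w2
18. ~q, w2
19. (q | p) | p, w3
20. p, w3
Accessibility: w0Rw0, w0Rw1, w0Rw2, w1Rw0, w1Rw1, w2Rw0, w2Rw2, w2Rw3, w3Rw2, w3Rw3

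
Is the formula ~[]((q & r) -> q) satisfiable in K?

No, unsatisfiable

1. ~[]((q & r) -> q), u
2. ~((q & r) -> q), v   [~[]-rule on 1: fresh world v, uRv]
3. q & r, v   [~->-rule on 2]
4. ~q, v   [~->-rule on 2]
5. q, v   [&-rule on 3]
6. r, v   [&-rule on 3]
Accessibility: uRv
Branch closes: q and ~q both at v.
All branches of the tableau close; one closing branch shown above.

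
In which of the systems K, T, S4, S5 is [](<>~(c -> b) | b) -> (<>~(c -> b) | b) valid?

K-tableau for the negation ~([](<>~(c -> b) | b) -> (<>~(c -> b) | b)):
1. ~([](<>~(c -> b) | b) -> (<>~(c -> b) | b)), 0
2. [](<>~(c -> b) | b), 0   [~->-rule on 1]
3. ~(<>~(c -> b) | b), 0   [~->-rule on 1]
4. ~<>~(c -> b), 0   [~|-rule on 3]
5. ~b, 0   [~|-rule on 3]
Complete open branch: countermodel on a K-frame, so not valid in K.
T-tableau for the negation ~([](<>~(c -> b) | b) -> (<>~(c -> b) | b)):
1. ~([](<>~(c -> b) | b) -> (<>~(c -> b) | b)), 0
2. [](<>~(c -> b) | b), 0   [~->-rule on 1]
3. ~(<>~(c -> b) | b), 0   [~->-rule on 1]
4. ~<>~(c -> b), 0   [~|-rule on 3]
5. ~b, 0   [~|-rule on 3]
6. <>~(c -> b) | b, 0   [[]-rule on 2 via 0R0]
7. c -> b, 0   [~<>-rule on 4 via 0R0]
8. <>~(c -> b), 0   [|-rule on 6 (branches; this branch)]
9. ~c, 0   [->-rule on 7 (branches; this branch)]
10. ~(c -> b), 1   [<>-rule on 8: fresh world 1, 0R1]
11. c, 1   [~->-rule on 10]
12. ~b, 1   [~->-rule on 10]
13. <>~(c -> b) | b, 1   [[]-rule on 2 via 0R1]
14. c -> b, 1   [~<>-rule on 4 via 0R1]
15. <>~(c -> b), 1   [|-rule on 13 (branches; this branch)]
16. b, 1   [->-rule on 14 (branches; this branch)]
Accessibility: 0R0, 0R1, 1R1
Branch closes: b and ~b both at 1.
Every branch closes (one shown): valid in T, hence also in S4, S5 (every theorem of T is a theorem of S4 and S5).

T, S4, S5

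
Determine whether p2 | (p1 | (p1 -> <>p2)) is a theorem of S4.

Valid

Tableau for the negation ~(p2 | (p1 | (p1 -> <>p2))):
1. ~(p2 | (p1 | (p1 -> <>p2))), 0
2. ~p2, 0
3. ~(p1 | (p1 -> <>p2)), 0
4. ~p1, 0
5. ~(p1 -> <>p2), 0
6. p1, 0
7. ~<>p2, 0
Accessibility: 0R0
Branch closes: p1 and ~p1 both at 0.
Every branch of the negation's tableau closes; the branch above is one of them.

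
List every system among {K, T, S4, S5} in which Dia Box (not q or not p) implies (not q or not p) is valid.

S5-tableau for the negation not (Dia Box (not q or not p) implies (not q or not p)):
1. not (Dia Box (not q or not p) implies (not q or not p)), 0
2. Dia Box (not q or not p), 0
3. not (not q or not p), 0
4. q, 0
5. p, 0
6. Box (not q or not p), 1
7. not q or not p, 0
8. not q or not p, 1
9. not p, 0
Accessibility: 0R0, 0R1, 1R0, 1R1
Branch closes: p and not p both at 0.
Every branch closes (one shown): valid in S5.
S4-tableau for the negation not (Dia Box (not q or not p) implies (not q or not p)):
1. not (Dia Box (not q or not p) implies (not q or not p)), 0
2. Dia Box (not q or not p), 0
3. not (not q or not p), 0
4. q, 0
5. p, 0
6. Box (not q or not p), 1
7. not q or not p, 1
8. not p, 1
Accessibility: 0R0, 0R1, 1R1
Complete open branch: countermodel on an S4-frame, so not valid in S4, nor in K, T (the same frame is also a K-frame and a T-frame).

S5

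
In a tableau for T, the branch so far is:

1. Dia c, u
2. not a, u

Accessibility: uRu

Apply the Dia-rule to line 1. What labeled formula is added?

a fresh world v with uRv, and c at v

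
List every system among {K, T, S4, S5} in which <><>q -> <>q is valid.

S4, S5

S4-tableau for the negation ~(<><>q -> <>q):
1. ~(<><>q -> <>q), w0
2. <><>q, w0
3. ~<>q, w0
4. ~q, w0
5. <>q, w1
6. ~q, w1
7. q, w2
8. ~q, w2
Accessibility: w0Rw0, w0Rw1, w0Rw2, w1Rw1, w1Rw2, w2Rw2
Branch closes: q and ~q both at w2.
Every branch closes (one shown): valid in S4, hence also in S5 (every theorem of S4 is a theorem of S5).
T-tableau for the negation ~(<><>q -> <>q):
1. ~(<><>q -> <>q), w0
2. <><>q, w0
3. ~<>q, w0
4. ~q, w0
5. <>q, w1
6. ~q, w1
7. q, w2
Accessibility: w0Rw0, w0Rw1, w1Rw1, w1Rw2, w2Rw2
Complete open branch: countermodel on a T-frame, so not valid in T, nor in K (the same frame is also a K-frame).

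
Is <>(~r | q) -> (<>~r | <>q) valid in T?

Valid in T

Tableau for the negation ~(<>(~r | q) -> (<>~r | <>q)):
1. ~(<>(~r | q) -> (<>~r | <>q)), w0
2. <>(~r | q), w0
3. ~(<>~r | <>q), w0
4. ~<>~r, w0
5. ~<>q, w0
6. r, w0
7. ~q, w0
8. ~r | q, w1
9. r, w1
10. ~q, w1
11. q, w1
Accessibility: w0Rw0, w0Rw1, w1Rw1
Branch closes: q and ~q both at w1.
All branches of the negation close; one closing branch shown above.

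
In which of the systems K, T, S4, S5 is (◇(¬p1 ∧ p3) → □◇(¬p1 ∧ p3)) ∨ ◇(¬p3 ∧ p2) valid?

S5

S4-tableau for the negation ¬((◇(¬p1 ∧ p3) → □◇(¬p1 ∧ p3)) ∨ ◇(¬p3 ∧ p2)):
1. ¬((◇(¬p1 ∧ p3) → □◇(¬p1 ∧ p3)) ∨ ◇(¬p3 ∧ p2)), w0
2. ¬(◇(¬p1 ∧ p3) → □◇(¬p1 ∧ p3)), w0   [¬∨-rule on 1]
3. ¬◇(¬p3 ∧ p2), w0   [¬∨-rule on 1]
4. ◇(¬p1 ∧ p3), w0   [¬→-rule on 2]
5. ¬□◇(¬p1 ∧ p3), w0   [¬→-rule on 2]
6. ¬(¬p3 ∧ p2), w0   [¬◇-rule on 3 via w0Rw0]
7. ¬p2, w0   [¬∧-rule on 6 (branches; this branch)]
8. ¬p1 ∧ p3, w1   [◇-rule on 4: fresh world w1, w0Rw1]
9. ¬p1, w1   [∧-rule on 8]
10. p3, w1   [∧-rule on 8]
11. ¬(¬p3 ∧ p2), w1   [¬◇-rule on 3 via w0Rw1]
12. ¬p2, w1   [¬∧-rule on 11 (branches; this branch)]
13. ¬◇(¬p1 ∧ p3), w2   [¬□-rule on 5: fresh world w2, w0Rw2]
14. ¬(¬p3 ∧ p2), w2   [¬◇-rule on 3 via w0Rw2]
15. ¬(¬p1 ∧ p3), w2   [¬◇-rule on 13 via w2Rw2]
16. ¬p2, w2   [¬∧-rule on 14 (branches; this branch)]
17. ¬p3, w2   [¬∧-rule on 15 (branches; this branch)]
Accessibility: w0Rw0, w0Rw1, w0Rw2, w1Rw1, w2Rw2
Complete open branch: countermodel on an S4-frame, so not valid in S4, nor in K, T (the same frame is also a K-frame and a T-frame).
S5-tableau for the negation ¬((◇(¬p1 ∧ p3) → □◇(¬p1 ∧ p3)) ∨ ◇(¬p3 ∧ p2)):
1. ¬((◇(¬p1 ∧ p3) → □◇(¬p1 ∧ p3)) ∨ ◇(¬p3 ∧ p2)), w0
2. ¬(◇(¬p1 ∧ p3) → □◇(¬p1 ∧ p3)), w0   [¬∨-rule on 1]
3. ¬◇(¬p3 ∧ p2), w0   [¬∨-rule on 1]
4. ◇(¬p1 ∧ p3), w0   [¬→-rule on 2]
5. ¬□◇(¬p1 ∧ p3), w0   [¬→-rule on 2]
6. ¬(¬p3 ∧ p2), w0   [¬◇-rule on 3 via w0Rw0]
7. ¬p2, w0   [¬∧-rule on 6 (branches; this branch)]
8. ¬p1 ∧ p3, w1   [◇-rule on 4: fresh world w1, w0Rw1]
9. ¬p1, w1   [∧-rule on 8]
10. p3, w1   [∧-rule on 8]
11. ¬(¬p3 ∧ p2), w1   [¬◇-rule on 3 via w0Rw1]
12. ¬p2, w1   [¬∧-rule on 11 (branches; this branch)]
13. ¬◇(¬p1 ∧ p3), w2   [¬□-rule on 5: fresh world w2, w0Rw2]
14. ¬(¬p3 ∧ p2), w2   [¬◇-rule on 3 via w0Rw2]
15. ¬(¬p1 ∧ p3), w0   [¬◇-rule on 13 via w2Rw0]
16. ¬(¬p1 ∧ p3), w1   [¬◇-rule on 13 via w2Rw1]
17. ¬(¬p1 ∧ p3), w2   [¬◇-rule on 13 via w2Rw2]
18. ¬p2, w2   [¬∧-rule on 14 (branches; this branch)]
19. ¬p3, w0   [¬∧-rule on 15 (branches; this branch)]
20. ¬p3, w1   [¬∧-rule on 16 (branches; this branch)]
Accessibility: w0Rw0, w0Rw1, w0Rw2, w1Rw0, w1Rw1, w1Rw2, w2Rw0, w2Rw1, w2Rw2
Branch closes: p3 and ¬p3 both at w1.
Every branch closes (one shown): valid in S5.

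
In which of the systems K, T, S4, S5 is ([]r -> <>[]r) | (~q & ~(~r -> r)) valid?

K-tableau for the negation ~(([]r -> <>[]r) | (~q & ~(~r -> r))):
1. ~(([]r -> <>[]r) | (~q & ~(~r -> r))), 0
2. ~([]r -> <>[]r), 0
3. ~(~q & ~(~r -> r)), 0
4. []r, 0
5. ~<>[]r, 0
6. ~r -> r, 0
7. r, 0
Complete open branch: countermodel on a K-frame, so not valid in K.
T-tableau for the negation ~(([]r -> <>[]r) | (~q & ~(~r -> r))):
1. ~(([]r -> <>[]r) | (~q & ~(~r -> r))), 0
2. ~([]r -> <>[]r), 0
3. ~(~q & ~(~r -> r)), 0
4. []r, 0
5. ~<>[]r, 0
6. r, 0
7. ~[]r, 0
8. ~r -> r, 0
9. ~r, 1
10. r, 1
Accessibility: 0R0, 0R1, 1R1
Branch closes: r and ~r both at 1.
Every branch closes (one shown): valid in T, hence also in S4, S5 (every theorem of T is a theorem of S4 and S5).

T, S4, S5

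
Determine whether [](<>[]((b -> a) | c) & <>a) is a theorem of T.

Tableau for the negation ~[](<>[]((b -> a) | c) & <>a):
1. ~[](<>[]((b -> a) | c) & <>a), w0
2. ~(<>[]((b -> a) | c) & <>a), w1
3. ~<>a, w1
4. ~a, w1
Accessibility: w0Rw0, w0Rw1, w1Rw1
The negation has an open branch (countermodel exists).

No, not valid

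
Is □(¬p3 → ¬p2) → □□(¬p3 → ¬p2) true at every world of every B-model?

Not valid

Tableau for the negation ¬(□(¬p3 → ¬p2) → □□(¬p3 → ¬p2)):
1. ¬(□(¬p3 → ¬p2) → □□(¬p3 → ¬p2)), u
2. □(¬p3 → ¬p2), u
3. ¬□□(¬p3 → ¬p2), u
4. ¬p3 → ¬p2, u
5. ¬p2, u
6. ¬□(¬p3 → ¬p2), v
7. ¬p3 → ¬p2, v
8. ¬p2, v
9. ¬(¬p3 → ¬p2), w
10. ¬p3, w
11. p2, w
Accessibility: uRu, uRv, vRu, vRv, vRw, wRv, wRw
The negation has an open branch (countermodel exists).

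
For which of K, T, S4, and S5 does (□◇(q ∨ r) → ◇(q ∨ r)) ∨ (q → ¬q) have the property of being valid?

T, S4, S5

T-tableau for the negation ¬((□◇(q ∨ r) → ◇(q ∨ r)) ∨ (q → ¬q)):
1. ¬((□◇(q ∨ r) → ◇(q ∨ r)) ∨ (q → ¬q)), 0
2. ¬(□◇(q ∨ r) → ◇(q ∨ r)), 0
3. ¬(q → ¬q), 0
4. □◇(q ∨ r), 0
5. ¬◇(q ∨ r), 0
6. q, 0
7. ◇(q ∨ r), 0
8. ¬(q ∨ r), 0
9. ¬q, 0
10. ¬r, 0
Accessibility: 0R0
Branch closes: q and ¬q both at 0.
Every branch closes (one shown): valid in T, hence also in S4, S5 (every theorem of T is a theorem of S4 and S5).
K-tableau for the negation ¬((□◇(q ∨ r) → ◇(q ∨ r)) ∨ (q → ¬q)):
1. ¬((□◇(q ∨ r) → ◇(q ∨ r)) ∨ (q → ¬q)), 0
2. ¬(□◇(q ∨ r) → ◇(q ∨ r)), 0
3. ¬(q → ¬q), 0
4. □◇(q ∨ r), 0
5. ¬◇(q ∨ r), 0
6. q, 0
Complete open branch: countermodel on a K-frame, so not valid in K.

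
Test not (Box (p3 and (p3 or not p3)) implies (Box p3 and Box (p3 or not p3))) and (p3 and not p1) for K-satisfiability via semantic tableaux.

No, unsatisfiable

1. not (Box (p3 and (p3 or not p3)) implies (Box p3 and Box (p3 or not p3))) and (p3 and not p1), u
2. not (Box (p3 and (p3 or not p3)) implies (Box p3 and Box (p3 or not p3))), u   [and-rule on 1]
3. p3 and not p1, u   [and-rule on 1]
4. Box (p3 and (p3 or not p3)), u   [neg-implies-rule on 2]
5. not (Box p3 and Box (p3 or not p3)), u   [neg-implies-rule on 2]
6. p3, u   [and-rule on 3]
7. not p1, u   [and-rule on 3]
8. not Box p3, u   [neg-and-rule on 5 (branches; this branch)]
9. not p3, v   [neg-Box-rule on 8: fresh world v, uRv]
10. p3 and (p3 or not p3), v   [Box-rule on 4 via uRv]
11. p3, v   [and-rule on 10]
12. p3 or not p3, v   [and-rule on 10]
Accessibility: uRv
Branch closes: p3 and not p3 both at v.
All branches of the tableau close; one closing branch shown above.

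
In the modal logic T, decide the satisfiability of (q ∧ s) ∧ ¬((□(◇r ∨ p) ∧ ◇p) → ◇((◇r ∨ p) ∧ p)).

Unsatisfiable (every branch closes)

1. (q ∧ s) ∧ ¬((□(◇r ∨ p) ∧ ◇p) → ◇((◇r ∨ p) ∧ p)), w0
2. q ∧ s, w0   [∧-rule on 1]
3. ¬((□(◇r ∨ p) ∧ ◇p) → ◇((◇r ∨ p) ∧ p)), w0   [∧-rule on 1]
4. q, w0   [∧-rule on 2]
5. s, w0   [∧-rule on 2]
6. □(◇r ∨ p) ∧ ◇p, w0   [¬→-rule on 3]
7. ¬◇((◇r ∨ p) ∧ p), w0   [¬→-rule on 3]
8. □(◇r ∨ p), w0   [∧-rule on 6]
9. ◇p, w0   [∧-rule on 6]
10. ¬((◇r ∨ p) ∧ p), w0   [¬◇-rule on 7 via w0Rw0]
11. ◇r ∨ p, w0   [□-rule on 8 via w0Rw0]
12. ¬(◇r ∨ p), w0   [¬∧-rule on 10 (branches; this branch)]
13. ¬◇r, w0   [¬∨-rule on 12]
14. ¬p, w0   [¬∨-rule on 12]
15. ¬r, w0   [¬◇-rule on 13 via w0Rw0]
16. ◇r, w0   [∨-rule on 11 (branches; this branch)]
17. p, w1   [◇-rule on 9: fresh world w1, w0Rw1]
18. ¬((◇r ∨ p) ∧ p), w1   [¬◇-rule on 7 via w0Rw1]
19. ◇r ∨ p, w1   [□-rule on 8 via w0Rw1]
20. ¬r, w1   [¬◇-rule on 13 via w0Rw1]
21. ¬(◇r ∨ p), w1   [¬∧-rule on 18 (branches; this branch)]
22. ¬◇r, w1   [¬∨-rule on 21]
23. ¬p, w1   [¬∨-rule on 21]
Accessibility: w0Rw0, w0Rw1, w1Rw1
Branch closes: p and ¬p both at w1.
Every branch closes; the branch above is one of them.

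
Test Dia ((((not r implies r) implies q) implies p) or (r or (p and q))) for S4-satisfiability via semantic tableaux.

1. Dia ((((not r implies r) implies q) implies p) or (r or (p and q))), w0
2. (((not r implies r) implies q) implies p) or (r or (p and q)), w1   [Dia-rule on 1: fresh world w1, w0Rw1]
3. r or (p and q), w1   [or-rule on 2 (branches; this branch)]
4. p and q, w1   [or-rule on 3 (branches; this branch)]
5. p, w1   [and-rule on 4]
6. q, w1   [and-rule on 4]
Accessibility: w0Rw0, w0Rw1, w1Rw1

Satisfiable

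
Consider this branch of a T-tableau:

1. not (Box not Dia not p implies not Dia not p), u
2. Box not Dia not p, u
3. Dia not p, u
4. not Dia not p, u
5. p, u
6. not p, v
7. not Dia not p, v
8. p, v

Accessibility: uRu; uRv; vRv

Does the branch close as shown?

Yes, closed

Both p and not p appear at v.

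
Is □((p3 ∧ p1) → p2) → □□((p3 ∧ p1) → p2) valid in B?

Not valid

Tableau for the negation ¬(□((p3 ∧ p1) → p2) → □□((p3 ∧ p1) → p2)):
1. ¬(□((p3 ∧ p1) → p2) → □□((p3 ∧ p1) → p2)), 0
2. □((p3 ∧ p1) → p2), 0   [¬→-rule on 1]
3. ¬□□((p3 ∧ p1) → p2), 0   [¬→-rule on 1]
4. (p3 ∧ p1) → p2, 0   [□-rule on 2 via 0R0]
5. p2, 0   [→-rule on 4 (branches; this branch)]
6. ¬□((p3 ∧ p1) → p2), 1   [¬□-rule on 3: fresh world 1, 0R1]
7. (p3 ∧ p1) → p2, 1   [□-rule on 2 via 0R1]
8. p2, 1   [→-rule on 7 (branches; this branch)]
9. ¬((p3 ∧ p1) → p2), 2   [¬□-rule on 6: fresh world 2, 1R2]
10. p3 ∧ p1, 2   [¬→-rule on 9]
11. ¬p2, 2   [¬→-rule on 9]
12. p3, 2   [∧-rule on 10]
13. p1, 2   [∧-rule on 10]
Accessibility: 0R0, 0R1, 1R0, 1R1, 1R2, 2R1, 2R2
The negation has an open branch (countermodel exists).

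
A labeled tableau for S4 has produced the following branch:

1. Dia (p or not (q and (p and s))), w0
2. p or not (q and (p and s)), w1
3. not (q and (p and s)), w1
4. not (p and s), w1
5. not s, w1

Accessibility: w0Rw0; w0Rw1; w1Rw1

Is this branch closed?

There is no literal clash: for every atom and world, at most one sign appears.

Open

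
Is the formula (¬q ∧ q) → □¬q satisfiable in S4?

Satisfiable

1. (¬q ∧ q) → □¬q, w0
2. □¬q, w0
3. ¬q, w0
Accessibility: w0Rw0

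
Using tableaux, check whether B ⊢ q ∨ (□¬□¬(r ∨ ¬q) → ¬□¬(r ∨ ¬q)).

Valid

Tableau for the negation ¬(q ∨ (□¬□¬(r ∨ ¬q) → ¬□¬(r ∨ ¬q))):
1. ¬(q ∨ (□¬□¬(r ∨ ¬q) → ¬□¬(r ∨ ¬q))), u
2. ¬q, u   [¬∨-rule on 1]
3. ¬(□¬□¬(r ∨ ¬q) → ¬□¬(r ∨ ¬q)), u   [¬∨-rule on 1]
4. □¬□¬(r ∨ ¬q), u   [¬→-rule on 3]
5. □¬(r ∨ ¬q), u   [¬→-rule on 3]
6. ¬□¬(r ∨ ¬q), u   [□-rule on 4 via uRu]
7. ¬(r ∨ ¬q), u   [□-rule on 5 via uRu]
8. ¬r, u   [¬∨-rule on 7]
9. q, u   [¬∨-rule on 7]
Accessibility: uRu
Branch closes: q and ¬q both at u.
Every branch of the negation's tableau closes; the branch above is one of them.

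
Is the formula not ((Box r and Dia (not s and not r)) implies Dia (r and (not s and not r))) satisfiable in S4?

1. not ((Box r and Dia (not s and not r)) implies Dia (r and (not s and not r))), w0
2. Box r and Dia (not s and not r), w0
3. not Dia (r and (not s and not r)), w0
4. Box r, w0
5. Dia (not s and not r), w0
6. not (r and (not s and not r)), w0
7. r, w0
8. not (not s and not r), w0
9. not s and not r, w1
10. not s, w1
11. not r, w1
12. not (r and (not s and not r)), w1
13. r, w1
Accessibility: w0Rw0, w0Rw1, w1Rw1
Branch closes: r and not r both at w1.
(One branch shown.) All branches close.

Unsatisfiable (every branch closes)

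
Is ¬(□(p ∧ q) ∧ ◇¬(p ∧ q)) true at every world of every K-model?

Valid in K

Tableau for the negation □(p ∧ q) ∧ ◇¬(p ∧ q):
1. □(p ∧ q) ∧ ◇¬(p ∧ q), 0
2. □(p ∧ q), 0   [∧-rule on 1]
3. ◇¬(p ∧ q), 0   [∧-rule on 1]
4. ¬(p ∧ q), 1   [◇-rule on 3: fresh world 1, 0R1]
5. p ∧ q, 1   [□-rule on 2 via 0R1]
6. p, 1   [∧-rule on 5]
7. q, 1   [∧-rule on 5]
8. ¬q, 1   [¬∧-rule on 4 (branches; this branch)]
Accessibility: 0R1
Branch closes: q and ¬q both at 1.
Every branch of the negation's tableau closes; the branch above is one of them.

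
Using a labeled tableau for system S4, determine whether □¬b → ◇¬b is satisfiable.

Satisfiable

1. □¬b → ◇¬b, u
2. ◇¬b, u   [→-rule on 1 (branches; this branch)]
3. ¬b, v   [◇-rule on 2: fresh world v, uRv]
Accessibility: uRu, uRv, vRv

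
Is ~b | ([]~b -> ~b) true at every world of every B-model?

Tableau for the negation ~(~b | ([]~b -> ~b)):
1. ~(~b | ([]~b -> ~b)), u
2. b, u
3. ~([]~b -> ~b), u
4. []~b, u
5. ~b, u
Accessibility: uRu
Branch closes: b and ~b both at u.
Every branch of the negation's tableau closes; the branch above is one of them.

Yes, valid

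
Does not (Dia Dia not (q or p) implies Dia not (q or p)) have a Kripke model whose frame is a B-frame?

1. not (Dia Dia not (q or p) implies Dia not (q or p)), w0
2. Dia Dia not (q or p), w0
3. not Dia not (q or p), w0
4. q or p, w0
5. p, w0
6. Dia not (q or p), w1
7. q or p, w1
8. p, w1
9. not (q or p), w2
10. not q, w2
11. not p, w2
Accessibility: w0Rw0, w0Rw1, w1Rw0, w1Rw1, w1Rw2, w2Rw1, w2Rw2

Satisfiable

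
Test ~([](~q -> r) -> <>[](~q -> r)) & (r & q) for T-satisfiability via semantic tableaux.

1. ~([](~q -> r) -> <>[](~q -> r)) & (r & q), u
2. ~([](~q -> r) -> <>[](~q -> r)), u   [&-rule on 1]
3. r & q, u   [&-rule on 1]
4. [](~q -> r), u   [~->-rule on 2]
5. ~<>[](~q -> r), u   [~->-rule on 2]
6. r, u   [&-rule on 3]
7. q, u   [&-rule on 3]
8. ~q -> r, u   [[]-rule on 4 via uRu]
9. ~[](~q -> r), u   [~<>-rule on 5 via uRu]
10. ~(~q -> r), v   [~[]-rule on 9: fresh world v, uRv]
11. ~q, v   [~->-rule on 10]
12. ~r, v   [~->-rule on 10]
13. ~q -> r, v   [[]-rule on 4 via uRv]
14. ~[](~q -> r), v   [~<>-rule on 5 via uRv]
15. r, v   [->-rule on 13 (branches; this branch)]
Accessibility: uRu, uRv, vRv
Branch closes: r and ~r both at v.
Every branch closes; the branch above is one of them.

Unsatisfiable (every branch closes)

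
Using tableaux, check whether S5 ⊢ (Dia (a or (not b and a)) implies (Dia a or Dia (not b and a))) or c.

Yes, valid

Tableau for the negation not ((Dia (a or (not b and a)) implies (Dia a or Dia (not b and a))) or c):
1. not ((Dia (a or (not b and a)) implies (Dia a or Dia (not b and a))) or c), 0
2. not (Dia (a or (not b and a)) implies (Dia a or Dia (not b and a))), 0
3. not c, 0
4. Dia (a or (not b and a)), 0
5. not (Dia a or Dia (not b and a)), 0
6. not Dia a, 0
7. not Dia (not b and a), 0
8. not a, 0
9. not (not b and a), 0
10. a or (not b and a), 1
11. not a, 1
12. not (not b and a), 1
13. not b and a, 1
14. not b, 1
15. a, 1
Accessibility: 0R0, 0R1, 1R0, 1R1
Branch closes: a and not a both at 1.
Every branch of the negation's tableau closes; the branch above is one of them.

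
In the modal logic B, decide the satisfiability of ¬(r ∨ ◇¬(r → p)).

Satisfiable

1. ¬(r ∨ ◇¬(r → p)), w0
2. ¬r, w0   [¬∨-rule on 1]
3. ¬◇¬(r → p), w0   [¬∨-rule on 1]
4. r → p, w0   [¬◇-rule on 3 via w0Rw0]
5. p, w0   [→-rule on 4 (branches; this branch)]
Accessibility: w0Rw0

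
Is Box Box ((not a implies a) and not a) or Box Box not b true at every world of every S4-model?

Tableau for the negation not (Box Box ((not a implies a) and not a) or Box Box not b):
1. not (Box Box ((not a implies a) and not a) or Box Box not b), 0
2. not Box Box ((not a implies a) and not a), 0   [neg-or-rule on 1]
3. not Box Box not b, 0   [neg-or-rule on 1]
4. not Box ((not a implies a) and not a), 1   [neg-Box-rule on 2: fresh world 1, 0R1]
5. not Box not b, 2   [neg-Box-rule on 3: fresh world 2, 0R2]
6. not ((not a implies a) and not a), 3   [neg-Box-rule on 4: fresh world 3, 1R3]
7. a, 3   [neg-and-rule on 6 (branches; this branch)]
8. b, 4   [neg-Box-rule on 5: fresh world 4, 2R4]
Accessibility: 0R0, 0R1, 0R2, 0R3, 0R4, 1R1, 1R3, 2R2, 2R4, 3R3, 4R4
The negation has an open branch (countermodel exists).

Not valid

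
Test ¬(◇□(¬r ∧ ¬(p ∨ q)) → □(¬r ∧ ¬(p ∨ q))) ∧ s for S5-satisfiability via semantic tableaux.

Unsatisfiable

1. ¬(◇□(¬r ∧ ¬(p ∨ q)) → □(¬r ∧ ¬(p ∨ q))) ∧ s, 0
2. ¬(◇□(¬r ∧ ¬(p ∨ q)) → □(¬r ∧ ¬(p ∨ q))), 0
3. s, 0
4. ◇□(¬r ∧ ¬(p ∨ q)), 0
5. ¬□(¬r ∧ ¬(p ∨ q)), 0
6. □(¬r ∧ ¬(p ∨ q)), 1
7. ¬r ∧ ¬(p ∨ q), 0
8. ¬r, 0
9. ¬(p ∨ q), 0
10. ¬p, 0
11. ¬q, 0
12. ¬r ∧ ¬(p ∨ q), 1
13. ¬r, 1
14. ¬(p ∨ q), 1
15. ¬p, 1
16. ¬q, 1
17. ¬(¬r ∧ ¬(p ∨ q)), 2
18. ¬r ∧ ¬(p ∨ q), 2
19. ¬r, 2
20. ¬(p ∨ q), 2
21. ¬p, 2
22. ¬q, 2
23. p ∨ q, 2
24. q, 2
Accessibility: 0R0, 0R1, 0R2, 1R0, 1R1, 1R2, 2R0, 2R1, 2R2
Branch closes: q and ¬q both at 2.
(One branch shown.) All branches close.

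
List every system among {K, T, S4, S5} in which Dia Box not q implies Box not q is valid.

S5

S5-tableau for the negation not (Dia Box not q implies Box not q):
1. not (Dia Box not q implies Box not q), w0
2. Dia Box not q, w0
3. not Box not q, w0
4. Box not q, w1
5. not q, w0
6. not q, w1
7. q, w2
8. not q, w2
Accessibility: w0Rw0, w0Rw1, w0Rw2, w1Rw0, w1Rw1, w1Rw2, w2Rw0, w2Rw1, w2Rw2
Branch closes: q and not q both at w2.
Every branch closes (one shown): valid in S5.
S4-tableau for the negation not (Dia Box not q implies Box not q):
1. not (Dia Box not q implies Box not q), w0
2. Dia Box not q, w0
3. not Box not q, w0
4. Box not q, w1
5. not q, w1
6. q, w2
Accessibility: w0Rw0, w0Rw1, w0Rw2, w1Rw1, w2Rw2
Complete open branch: countermodel on an S4-frame, so not valid in S4, nor in K, T (the same frame is also a K-frame and a T-frame).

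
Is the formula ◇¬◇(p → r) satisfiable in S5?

1. ◇¬◇(p → r), u
2. ¬◇(p → r), v   [◇-rule on 1: fresh world v, uRv]
3. ¬(p → r), u   [¬◇-rule on 2 via vRu]
4. p, u   [¬→-rule on 3]
5. ¬r, u   [¬→-rule on 3]
6. ¬(p → r), v   [¬◇-rule on 2 via vRv]
7. p, v   [¬→-rule on 6]
8. ¬r, v   [¬→-rule on 6]
Accessibility: uRu, uRv, vRu, vRv

Satisfiable (open branch found)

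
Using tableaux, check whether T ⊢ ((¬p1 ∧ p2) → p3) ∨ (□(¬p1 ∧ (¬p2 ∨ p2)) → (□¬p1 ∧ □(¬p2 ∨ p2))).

Valid in T

Tableau for the negation ¬(((¬p1 ∧ p2) → p3) ∨ (□(¬p1 ∧ (¬p2 ∨ p2)) → (□¬p1 ∧ □(¬p2 ∨ p2)))):
1. ¬(((¬p1 ∧ p2) → p3) ∨ (□(¬p1 ∧ (¬p2 ∨ p2)) → (□¬p1 ∧ □(¬p2 ∨ p2)))), u
2. ¬((¬p1 ∧ p2) → p3), u
3. ¬(□(¬p1 ∧ (¬p2 ∨ p2)) → (□¬p1 ∧ □(¬p2 ∨ p2))), u
4. ¬p1 ∧ p2, u
5. ¬p3, u
6. □(¬p1 ∧ (¬p2 ∨ p2)), u
7. ¬(□¬p1 ∧ □(¬p2 ∨ p2)), u
8. ¬p1, u
9. p2, u
10. ¬p1 ∧ (¬p2 ∨ p2), u
11. ¬p2 ∨ p2, u
12. ¬□¬p1, u
13. p1, v
14. ¬p1 ∧ (¬p2 ∨ p2), v
15. ¬p1, v
16. ¬p2 ∨ p2, v
Accessibility: uRu, uRv, vRv
Branch closes: p1 and ¬p1 both at v.
All branches of the negation close; one closing branch shown above.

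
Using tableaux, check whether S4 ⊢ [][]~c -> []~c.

Valid in S4

Tableau for the negation ~([][]~c -> []~c):
1. ~([][]~c -> []~c), u
2. [][]~c, u   [~->-rule on 1]
3. ~[]~c, u   [~->-rule on 1]
4. []~c, u   [[]-rule on 2 via uRu]
5. ~c, u   [[]-rule on 4 via uRu]
6. c, v   [~[]-rule on 3: fresh world v, uRv]
7. []~c, v   [[]-rule on 2 via uRv]
8. ~c, v   [[]-rule on 4 via uRv]
Accessibility: uRu, uRv, vRv
Branch closes: c and ~c both at v.
Every branch of the negation's tableau closes; the branch above is one of them.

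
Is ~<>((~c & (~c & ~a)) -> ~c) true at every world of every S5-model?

Invalid (countermodel exists)

Tableau for the negation <>((~c & (~c & ~a)) -> ~c):
1. <>((~c & (~c & ~a)) -> ~c), u
2. (~c & (~c & ~a)) -> ~c, v   [<>-rule on 1: fresh world v, uRv]
3. ~c, v   [->-rule on 2 (branches; this branch)]
Accessibility: uRu, uRv, vRu, vRv
The negation has an open branch (countermodel exists).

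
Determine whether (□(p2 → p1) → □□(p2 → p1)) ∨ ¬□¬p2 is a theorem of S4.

Tableau for the negation ¬((□(p2 → p1) → □□(p2 → p1)) ∨ ¬□¬p2):
1. ¬((□(p2 → p1) → □□(p2 → p1)) ∨ ¬□¬p2), u
2. ¬(□(p2 → p1) → □□(p2 → p1)), u   [¬∨-rule on 1]
3. □¬p2, u   [¬∨-rule on 1]
4. □(p2 → p1), u   [¬→-rule on 2]
5. ¬□□(p2 → p1), u   [¬→-rule on 2]
6. ¬p2, u   [□-rule on 3 via uRu]
7. p2 → p1, u   [□-rule on 4 via uRu]
8. p1, u   [→-rule on 7 (branches; this branch)]
9. ¬□(p2 → p1), v   [¬□-rule on 5: fresh world v, uRv]
10. ¬p2, v   [□-rule on 3 via uRv]
11. p2 → p1, v   [□-rule on 4 via uRv]
12. p1, v   [→-rule on 11 (branches; this branch)]
13. ¬(p2 → p1), w   [¬□-rule on 9: fresh world w, vRw]
14. p2, w   [¬→-rule on 13]
15. ¬p1, w   [¬→-rule on 13]
16. ¬p2, w   [□-rule on 3 via uRw]
Accessibility: uRu, uRv, uRw, vRv, vRw, wRw
Branch closes: p2 and ¬p2 both at w.
Every branch of the negation's tableau closes; the branch above is one of them.

Valid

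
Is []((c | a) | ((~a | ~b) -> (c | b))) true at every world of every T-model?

Tableau for the negation ~[]((c | a) | ((~a | ~b) -> (c | b))):
1. ~[]((c | a) | ((~a | ~b) -> (c | b))), 0
2. ~((c | a) | ((~a | ~b) -> (c | b))), 1
3. ~(c | a), 1
4. ~((~a | ~b) -> (c | b)), 1
5. ~c, 1
6. ~a, 1
7. ~a | ~b, 1
8. ~(c | b), 1
9. ~b, 1
Accessibility: 0R0, 0R1, 1R1
The negation has an open branch (countermodel exists).

Not valid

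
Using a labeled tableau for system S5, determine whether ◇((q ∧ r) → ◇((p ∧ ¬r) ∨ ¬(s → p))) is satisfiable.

Satisfiable

1. ◇((q ∧ r) → ◇((p ∧ ¬r) ∨ ¬(s → p))), u
2. (q ∧ r) → ◇((p ∧ ¬r) ∨ ¬(s → p)), v
3. ◇((p ∧ ¬r) ∨ ¬(s → p)), v
4. (p ∧ ¬r) ∨ ¬(s → p), w
5. ¬(s → p), w
6. s, w
7. ¬p, w
Accessibility: uRu, uRv, uRw, vRu, vRv, vRw, wRu, wRv, wRw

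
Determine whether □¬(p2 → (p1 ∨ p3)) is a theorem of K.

Tableau for the negation ¬□¬(p2 → (p1 ∨ p3)):
1. ¬□¬(p2 → (p1 ∨ p3)), w0
2. p2 → (p1 ∨ p3), w1
3. p1 ∨ p3, w1
4. p3, w1
Accessibility: w0Rw1
The negation has an open branch (countermodel exists).

Invalid (countermodel exists)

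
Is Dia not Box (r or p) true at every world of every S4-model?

Tableau for the negation not Dia not Box (r or p):
1. not Dia not Box (r or p), u
2. Box (r or p), u   [neg-Dia-rule on 1 via uRu]
3. r or p, u   [Box-rule on 2 via uRu]
4. p, u   [or-rule on 3 (branches; this branch)]
Accessibility: uRu
The negation has an open branch (countermodel exists).

Not valid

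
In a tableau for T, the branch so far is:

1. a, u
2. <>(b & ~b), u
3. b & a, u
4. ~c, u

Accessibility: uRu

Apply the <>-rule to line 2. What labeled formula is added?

a fresh world v with uRv, and b & ~b at v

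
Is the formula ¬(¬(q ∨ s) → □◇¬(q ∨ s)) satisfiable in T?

Satisfiable (open branch found)

1. ¬(¬(q ∨ s) → □◇¬(q ∨ s)), w0
2. ¬(q ∨ s), w0
3. ¬□◇¬(q ∨ s), w0
4. ¬q, w0
5. ¬s, w0
6. ¬◇¬(q ∨ s), w1
7. q ∨ s, w1
8. s, w1
Accessibility: w0Rw0, w0Rw1, w1Rw1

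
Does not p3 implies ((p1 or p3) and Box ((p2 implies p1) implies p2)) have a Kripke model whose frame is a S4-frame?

Satisfiable (open branch found)

1. not p3 implies ((p1 or p3) and Box ((p2 implies p1) implies p2)), w0
2. (p1 or p3) and Box ((p2 implies p1) implies p2), w0
3. p1 or p3, w0
4. Box ((p2 implies p1) implies p2), w0
5. (p2 implies p1) implies p2, w0
6. p3, w0
7. p2, w0
Accessibility: w0Rw0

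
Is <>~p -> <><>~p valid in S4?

Tableau for the negation ~(<>~p -> <><>~p):
1. ~(<>~p -> <><>~p), u
2. <>~p, u
3. ~<><>~p, u
4. ~<>~p, u
5. p, u
6. ~p, v
7. ~<>~p, v
8. p, v
Accessibility: uRu, uRv, vRv
Branch closes: p and ~p both at v.
All branches of the negation close; one closing branch shown above.

Valid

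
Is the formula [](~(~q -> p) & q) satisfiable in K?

Satisfiable

1. [](~(~q -> p) & q), w0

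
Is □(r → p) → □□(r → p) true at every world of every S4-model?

Valid

Tableau for the negation ¬(□(r → p) → □□(r → p)):
1. ¬(□(r → p) → □□(r → p)), u
2. □(r → p), u   [¬→-rule on 1]
3. ¬□□(r → p), u   [¬→-rule on 1]
4. r → p, u   [□-rule on 2 via uRu]
5. p, u   [→-rule on 4 (branches; this branch)]
6. ¬□(r → p), v   [¬□-rule on 3: fresh world v, uRv]
7. r → p, v   [□-rule on 2 via uRv]
8. p, v   [→-rule on 7 (branches; this branch)]
9. ¬(r → p), w   [¬□-rule on 6: fresh world w, vRw]
10. r, w   [¬→-rule on 9]
11. ¬p, w   [¬→-rule on 9]
12. r → p, w   [□-rule on 2 via uRw]
13. p, w   [→-rule on 12 (branches; this branch)]
Accessibility: uRu, uRv, uRw, vRv, vRw, wRw
Branch closes: p and ¬p both at w.
Every branch of the negation's tableau closes; the branch above is one of them.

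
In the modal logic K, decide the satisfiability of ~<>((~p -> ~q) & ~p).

Satisfiable

1. ~<>((~p -> ~q) & ~p), 0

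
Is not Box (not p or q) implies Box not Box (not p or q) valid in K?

Tableau for the negation not (not Box (not p or q) implies Box not Box (not p or q)):
1. not (not Box (not p or q) implies Box not Box (not p or q)), w0
2. not Box (not p or q), w0
3. not Box not Box (not p or q), w0
4. not (not p or q), w1
5. p, w1
6. not q, w1
7. Box (not p or q), w2
Accessibility: w0Rw1, w0Rw2
The negation has an open branch (countermodel exists).

No, not valid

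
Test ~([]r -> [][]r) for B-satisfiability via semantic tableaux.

1. ~([]r -> [][]r), 0
2. []r, 0
3. ~[][]r, 0
4. r, 0
5. ~[]r, 1
6. r, 1
7. ~r, 2
Accessibility: 0R0, 0R1, 1R0, 1R1, 1R2, 2R1, 2R2

Satisfiable (open branch found)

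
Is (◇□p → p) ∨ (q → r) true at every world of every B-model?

Yes, valid

Tableau for the negation ¬((◇□p → p) ∨ (q → r)):
1. ¬((◇□p → p) ∨ (q → r)), u
2. ¬(◇□p → p), u
3. ¬(q → r), u
4. ◇□p, u
5. ¬p, u
6. q, u
7. ¬r, u
8. □p, v
9. p, u
Accessibility: uRu, uRv, vRu, vRv
Branch closes: p and ¬p both at u.
All branches of the negation close; one closing branch shown above.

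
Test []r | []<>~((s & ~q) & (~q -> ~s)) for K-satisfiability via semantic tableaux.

Yes, satisfiable

1. []r | []<>~((s & ~q) & (~q -> ~s)), 0
2. []<>~((s & ~q) & (~q -> ~s)), 0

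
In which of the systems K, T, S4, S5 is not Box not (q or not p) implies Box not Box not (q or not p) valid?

S5

S4-tableau for the negation not (not Box not (q or not p) implies Box not Box not (q or not p)):
1. not (not Box not (q or not p) implies Box not Box not (q or not p)), w0
2. not Box not (q or not p), w0
3. not Box not Box not (q or not p), w0
4. q or not p, w1
5. not p, w1
6. Box not (q or not p), w2
7. not (q or not p), w2
8. not q, w2
9. p, w2
Accessibility: w0Rw0, w0Rw1, w0Rw2, w1Rw1, w2Rw2
Complete open branch: countermodel on an S4-frame, so not valid in S4, nor in K, T (the same frame is also a K-frame and a T-frame).
S5-tableau for the negation not (not Box not (q or not p) implies Box not Box not (q or not p)):
1. not (not Box not (q or not p) implies Box not Box not (q or not p)), w0
2. not Box not (q or not p), w0
3. not Box not Box not (q or not p), w0
4. q or not p, w1
5. not p, w1
6. Box not (q or not p), w2
7. not (q or not p), w0
8. not q, w0
9. p, w0
10. not (q or not p), w1
11. not q, w1
12. p, w1
Accessibility: w0Rw0, w0Rw1, w0Rw2, w1Rw0, w1Rw1, w1Rw2, w2Rw0, w2Rw1, w2Rw2
Branch closes: p and not p both at w1.
Every branch closes (one shown): valid in S5.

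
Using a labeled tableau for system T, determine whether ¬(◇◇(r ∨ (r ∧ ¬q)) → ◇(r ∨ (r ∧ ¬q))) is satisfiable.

Satisfiable (open branch found)

1. ¬(◇◇(r ∨ (r ∧ ¬q)) → ◇(r ∨ (r ∧ ¬q))), 0
2. ◇◇(r ∨ (r ∧ ¬q)), 0
3. ¬◇(r ∨ (r ∧ ¬q)), 0
4. ¬(r ∨ (r ∧ ¬q)), 0
5. ¬r, 0
6. ¬(r ∧ ¬q), 0
7. q, 0
8. ◇(r ∨ (r ∧ ¬q)), 1
9. ¬(r ∨ (r ∧ ¬q)), 1
10. ¬r, 1
11. ¬(r ∧ ¬q), 1
12. q, 1
13. r ∨ (r ∧ ¬q), 2
14. r ∧ ¬q, 2
15. r, 2
16. ¬q, 2
Accessibility: 0R0, 0R1, 1R1, 1R2, 2R2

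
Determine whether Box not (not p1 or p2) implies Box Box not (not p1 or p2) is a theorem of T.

Tableau for the negation not (Box not (not p1 or p2) implies Box Box not (not p1 or p2)):
1. not (Box not (not p1 or p2) implies Box Box not (not p1 or p2)), 0
2. Box not (not p1 or p2), 0
3. not Box Box not (not p1 or p2), 0
4. not (not p1 or p2), 0
5. p1, 0
6. not p2, 0
7. not Box not (not p1 or p2), 1
8. not (not p1 or p2), 1
9. p1, 1
10. not p2, 1
11. not p1 or p2, 2
12. p2, 2
Accessibility: 0R0, 0R1, 1R1, 1R2, 2R2
The negation has an open branch (countermodel exists).

Not valid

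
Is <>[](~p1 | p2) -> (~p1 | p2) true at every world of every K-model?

Tableau for the negation ~(<>[](~p1 | p2) -> (~p1 | p2)):
1. ~(<>[](~p1 | p2) -> (~p1 | p2)), 0
2. <>[](~p1 | p2), 0
3. ~(~p1 | p2), 0
4. p1, 0
5. ~p2, 0
6. [](~p1 | p2), 1
Accessibility: 0R1
The negation has an open branch (countermodel exists).

No, not valid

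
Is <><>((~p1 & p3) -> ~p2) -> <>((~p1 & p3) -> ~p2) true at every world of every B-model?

Tableau for the negation ~(<><>((~p1 & p3) -> ~p2) -> <>((~p1 & p3) -> ~p2)):
1. ~(<><>((~p1 & p3) -> ~p2) -> <>((~p1 & p3) -> ~p2)), 0
2. <><>((~p1 & p3) -> ~p2), 0
3. ~<>((~p1 & p3) -> ~p2), 0
4. ~((~p1 & p3) -> ~p2), 0
5. ~p1 & p3, 0
6. p2, 0
7. ~p1, 0
8. p3, 0
9. <>((~p1 & p3) -> ~p2), 1
10. ~((~p1 & p3) -> ~p2), 1
11. ~p1 & p3, 1
12. p2, 1
13. ~p1, 1
14. p3, 1
15. (~p1 & p3) -> ~p2, 2
16. ~p2, 2
Accessibility: 0R0, 0R1, 1R0, 1R1, 1R2, 2R1, 2R2
The negation has an open branch (countermodel exists).

Not valid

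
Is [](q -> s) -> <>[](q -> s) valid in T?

Tableau for the negation ~([](q -> s) -> <>[](q -> s)):
1. ~([](q -> s) -> <>[](q -> s)), 0
2. [](q -> s), 0   [~->-rule on 1]
3. ~<>[](q -> s), 0   [~->-rule on 1]
4. q -> s, 0   [[]-rule on 2 via 0R0]
5. ~[](q -> s), 0   [~<>-rule on 3 via 0R0]
6. s, 0   [->-rule on 4 (branches; this branch)]
7. ~(q -> s), 1   [~[]-rule on 5: fresh world 1, 0R1]
8. q, 1   [~->-rule on 7]
9. ~s, 1   [~->-rule on 7]
10. q -> s, 1   [[]-rule on 2 via 0R1]
11. ~[](q -> s), 1   [~<>-rule on 3 via 0R1]
12. s, 1   [->-rule on 10 (branches; this branch)]
Accessibility: 0R0, 0R1, 1R1
Branch closes: s and ~s both at 1.
All branches of the negation close; one closing branch shown above.

Valid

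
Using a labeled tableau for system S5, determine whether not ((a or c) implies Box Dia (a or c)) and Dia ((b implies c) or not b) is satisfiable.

1. not ((a or c) implies Box Dia (a or c)) and Dia ((b implies c) or not b), u
2. not ((a or c) implies Box Dia (a or c)), u   [and-rule on 1]
3. Dia ((b implies c) or not b), u   [and-rule on 1]
4. a or c, u   [neg-implies-rule on 2]
5. not Box Dia (a or c), u   [neg-implies-rule on 2]
6. c, u   [or-rule on 4 (branches; this branch)]
7. (b implies c) or not b, v   [Dia-rule on 3: fresh world v, uRv]
8. b implies c, v   [or-rule on 7 (branches; this branch)]
9. c, v   [implies-rule on 8 (branches; this branch)]
10. not Dia (a or c), w   [neg-Box-rule on 5: fresh world w, uRw]
11. not (a or c), u   [neg-Dia-rule on 10 via wRu]
12. not a, u   [neg-or-rule on 11]
13. not c, u   [neg-or-rule on 11]
Accessibility: uRu, uRv, uRw, vRu, vRv, vRw, wRu, wRv, wRw
Branch closes: c and not c both at u.
(One branch shown.) All branches close.

Unsatisfiable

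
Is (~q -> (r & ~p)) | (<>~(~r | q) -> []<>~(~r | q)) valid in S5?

Tableau for the negation ~((~q -> (r & ~p)) | (<>~(~r | q) -> []<>~(~r | q))):
1. ~((~q -> (r & ~p)) | (<>~(~r | q) -> []<>~(~r | q))), u
2. ~(~q -> (r & ~p)), u
3. ~(<>~(~r | q) -> []<>~(~r | q)), u
4. ~q, u
5. ~(r & ~p), u
6. <>~(~r | q), u
7. ~[]<>~(~r | q), u
8. p, u
9. ~(~r | q), v
10. r, v
11. ~q, v
12. ~<>~(~r | q), w
13. ~r | q, u
14. ~r | q, v
15. ~r | q, w
16. ~r, u
17. q, v
Accessibility: uRu, uRv, uRw, vRu, vRv, vRw, wRu, wRv, wRw
Branch closes: q and ~q both at v.
All branches of the negation close; one closing branch shown above.

Valid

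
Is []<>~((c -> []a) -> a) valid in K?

Tableau for the negation ~[]<>~((c -> []a) -> a):
1. ~[]<>~((c -> []a) -> a), w0
2. ~<>~((c -> []a) -> a), w1
Accessibility: w0Rw1
The negation has an open branch (countermodel exists).

No, not valid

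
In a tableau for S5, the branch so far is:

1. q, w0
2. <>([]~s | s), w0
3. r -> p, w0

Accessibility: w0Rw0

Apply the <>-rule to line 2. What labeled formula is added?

a fresh world w1 with w0Rw1, and []~s | s at w1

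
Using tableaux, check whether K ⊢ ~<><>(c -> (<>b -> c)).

Tableau for the negation <><>(c -> (<>b -> c)):
1. <><>(c -> (<>b -> c)), w0
2. <>(c -> (<>b -> c)), w1   [<>-rule on 1: fresh world w1, w0Rw1]
3. c -> (<>b -> c), w2   [<>-rule on 2: fresh world w2, w1Rw2]
4. <>b -> c, w2   [->-rule on 3 (branches; this branch)]
5. c, w2   [->-rule on 4 (branches; this branch)]
Accessibility: w0Rw1, w1Rw2
The negation has an open branch (countermodel exists).

Not valid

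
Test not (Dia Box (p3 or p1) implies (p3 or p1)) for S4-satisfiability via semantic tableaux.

1. not (Dia Box (p3 or p1) implies (p3 or p1)), u
2. Dia Box (p3 or p1), u
3. not (p3 or p1), u
4. not p3, u
5. not p1, u
6. Box (p3 or p1), v
7. p3 or p1, v
8. p1, v
Accessibility: uRu, uRv, vRv

Yes, satisfiable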